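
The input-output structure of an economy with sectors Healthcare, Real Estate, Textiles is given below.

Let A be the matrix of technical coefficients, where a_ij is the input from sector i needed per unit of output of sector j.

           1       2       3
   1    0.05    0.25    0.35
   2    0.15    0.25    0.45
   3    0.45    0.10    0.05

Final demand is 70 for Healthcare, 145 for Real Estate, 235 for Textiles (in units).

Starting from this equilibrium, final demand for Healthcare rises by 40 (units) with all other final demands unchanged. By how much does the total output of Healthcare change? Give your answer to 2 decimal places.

Δx_1 = 62.90

I − A =
  [   0.95    -0.25    -0.35]
  [  -0.15     0.75    -0.45]
  [  -0.45    -0.10     0.95]
Cofactors of I−A, C_ij = (−1)^(i+j)·(minor ij) (rows/columns in the sector order above):
  C_11 = (0.75)(0.95) − (-0.45)(-0.10) = 0.6675
  C_12 = −[(-0.15)(0.95) − (-0.45)(-0.45)] = 0.3450
  C_13 = (-0.15)(-0.10) − (0.75)(-0.45) = 0.3525
  C_21 = −[(-0.25)(0.95) − (-0.35)(-0.10)] = 0.2725
  C_22 = (0.95)(0.95) − (-0.35)(-0.45) = 0.7450
  C_23 = −[(0.95)(-0.10) − (-0.25)(-0.45)] = 0.2075
  C_31 = (-0.25)(-0.45) − (-0.35)(0.75) = 0.3750
  C_32 = −[(0.95)(-0.45) − (-0.35)(-0.15)] = 0.4800
  C_33 = (0.95)(0.75) − (-0.25)(-0.15) = 0.6750
det(I−A) = Σ_j (I−A)_1j·C_1j = (0.95)(0.6675) + (-0.25)(0.3450) + (-0.35)(0.3525) = 0.4245
adj(I−A) = Cᵀ =
  [ 0.6675   0.2725   0.3750]
  [ 0.3450   0.7450   0.4800]
  [ 0.3525   0.2075   0.6750]
(I − A)⁻¹ = adj(I−A) / det(I−A) ≈
  [   1.5724     0.6419     0.8834]
  [   0.8127     1.7550     1.1307]
  [   0.8304     0.4888     1.5901]
Δx = (I − A)⁻¹ Δd with Δd having +40 in the Healthcare component and 0 elsewhere.
So Δx_1 = L_11 · (+40), where L_11 = adj(I−A)_11 / det(I−A) = 0.6675 / 0.4245.
Δx_1 = 0.6675 × (+40) / 0.4245 = 26.70 / 0.4245 ≈ 62.90.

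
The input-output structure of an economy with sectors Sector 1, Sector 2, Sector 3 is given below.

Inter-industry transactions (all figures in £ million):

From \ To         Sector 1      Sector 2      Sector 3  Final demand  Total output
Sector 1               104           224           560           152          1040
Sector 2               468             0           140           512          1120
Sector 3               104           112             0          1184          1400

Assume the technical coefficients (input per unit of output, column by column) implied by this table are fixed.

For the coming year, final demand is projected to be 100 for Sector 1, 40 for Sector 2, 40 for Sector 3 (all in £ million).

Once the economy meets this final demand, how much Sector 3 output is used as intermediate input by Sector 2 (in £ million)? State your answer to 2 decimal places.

Technical coefficients a_ij = z_ij / X_j:
  a_11 = 104/1040 = 0.10, a_21 = 468/1040 = 0.45, a_31 = 104/1040 = 0.10
  a_12 = 224/1120 = 0.20, a_22 = 0/1120 = 0.00, a_32 = 112/1120 = 0.10
  a_13 = 560/1400 = 0.40, a_23 = 140/1400 = 0.10, a_33 = 0/1400 = 0.00
I − A =
  [   0.90    -0.20    -0.40]
  [  -0.45     1.00    -0.10]
  [  -0.10    -0.10     1.00]
Cofactors of I−A, C_ij = (−1)^(i+j)·(minor ij) (rows/columns in the sector order above):
  C_11 = (1.00)(1.00) − (-0.10)(-0.10) = 0.9900
  C_12 = −[(-0.45)(1.00) − (-0.10)(-0.10)] = 0.4600
  C_13 = (-0.45)(-0.10) − (1.00)(-0.10) = 0.1450
  C_21 = −[(-0.20)(1.00) − (-0.40)(-0.10)] = 0.2400
  C_22 = (0.90)(1.00) − (-0.40)(-0.10) = 0.8600
  C_23 = −[(0.90)(-0.10) − (-0.20)(-0.10)] = 0.1100
  C_31 = (-0.20)(-0.10) − (-0.40)(1.00) = 0.4200
  C_32 = −[(0.90)(-0.10) − (-0.40)(-0.45)] = 0.2700
  C_33 = (0.90)(1.00) − (-0.20)(-0.45) = 0.8100
det(I−A) = Σ_j (I−A)_1j·C_1j = (0.90)(0.9900) + (-0.20)(0.4600) + (-0.40)(0.1450) = 0.7410
adj(I−A) = Cᵀ =
  [ 0.9900   0.2400   0.4200]
  [ 0.4600   0.8600   0.2700]
  [ 0.1450   0.1100   0.8100]
(I − A)⁻¹ = adj(I−A) / det(I−A) ≈
  [   1.3360     0.3239     0.5668]
  [   0.6208     1.1606     0.3644]
  [   0.1957     0.1484     1.0931]
First solve x = (I − A)⁻¹ d = adj(I−A)·d / det(I−A); in particular x_2 = (0.4600·100 + 0.8600·40 + 0.2700·40) / 0.7410 = 91.20 / 0.7410 ≈ 123.0769.
Intermediate flow from 3 to 2: z_32 = a_32 · x_2 = 0.10 × 91.20 / 0.7410 = 9.12 / 0.7410 ≈ 12.31.

z_32 = 12.31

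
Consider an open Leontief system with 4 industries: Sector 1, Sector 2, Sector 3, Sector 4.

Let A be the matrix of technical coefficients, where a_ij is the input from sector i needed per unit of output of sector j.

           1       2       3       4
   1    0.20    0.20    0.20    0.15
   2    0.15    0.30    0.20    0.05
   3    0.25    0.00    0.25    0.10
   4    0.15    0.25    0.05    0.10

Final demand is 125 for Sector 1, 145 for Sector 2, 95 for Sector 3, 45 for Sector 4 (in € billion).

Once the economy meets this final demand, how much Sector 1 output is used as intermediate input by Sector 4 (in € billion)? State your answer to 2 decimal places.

z_14 = 34.86

I − A =
  [   0.80    -0.20    -0.20    -0.15]
  [  -0.15     0.70    -0.20    -0.05]
  [  -0.25     0.00     0.75    -0.10]
  [  -0.15    -0.25    -0.05     0.90]
Compute the cofactors C_ij = (−1)^(i+j)·(3×3 minor ij) of I−A; the adjugate is their transpose:
adj(I−A) = Cᵀ =
  [ 0.454625   0.167125   0.172750   0.104250]
  [ 0.154750   0.469250   0.171125   0.070875]
  [ 0.168625   0.077375   0.444125   0.081750]
  [ 0.128125   0.162500   0.101000   0.352500]
det(I−A) = Σ_j (I−A)_1j·C_1j = (0.80)(0.454625) + (-0.20)(0.154750) + (-0.20)(0.168625) + (-0.15)(0.128125) = 0.27980625
(I − A)⁻¹ = adj(I−A) / det(I−A) ≈
  [   1.6248     0.5973     0.6174     0.3726]
  [   0.5531     1.6771     0.6116     0.2533]
  [   0.6026     0.2765     1.5873     0.2922]
  [   0.4579     0.5808     0.3610     1.2598]
First solve x = (I − A)⁻¹ d = adj(I−A)·d / det(I−A); in particular x_4 = (0.128125·125 + 0.162500·145 + 0.101000·95 + 0.352500·45) / 0.27980625 = 65.035625 / 0.27980625 ≈ 232.4309.
Intermediate flow from 1 to 4: z_14 = a_14 · x_4 = 0.15 × 65.035625 / 0.27980625 = 9.75534375 / 0.27980625 ≈ 34.86.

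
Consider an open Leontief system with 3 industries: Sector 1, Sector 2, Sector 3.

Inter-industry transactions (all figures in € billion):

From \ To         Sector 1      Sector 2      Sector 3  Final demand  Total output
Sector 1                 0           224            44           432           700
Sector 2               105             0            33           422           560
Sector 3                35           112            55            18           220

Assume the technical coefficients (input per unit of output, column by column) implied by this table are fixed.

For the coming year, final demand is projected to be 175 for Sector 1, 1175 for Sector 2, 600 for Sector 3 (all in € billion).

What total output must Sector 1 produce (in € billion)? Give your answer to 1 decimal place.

Technical coefficients a_ij = z_ij / X_j:
  a_11 = 0/700 = 0.00, a_21 = 105/700 = 0.15, a_31 = 35/700 = 0.05
  a_12 = 224/560 = 0.40, a_22 = 0/560 = 0.00, a_32 = 112/560 = 0.20
  a_13 = 44/220 = 0.20, a_23 = 33/220 = 0.15, a_33 = 55/220 = 0.25
I − A =
  [   1.00    -0.40    -0.20]
  [  -0.15     1.00    -0.15]
  [  -0.05    -0.20     0.75]
Cofactors of I−A, C_ij = (−1)^(i+j)·(minor ij) (rows/columns in the sector order above):
  C_11 = (1.00)(0.75) − (-0.15)(-0.20) = 0.7200
  C_12 = −[(-0.15)(0.75) − (-0.15)(-0.05)] = 0.1200
  C_13 = (-0.15)(-0.20) − (1.00)(-0.05) = 0.0800
  C_21 = −[(-0.40)(0.75) − (-0.20)(-0.20)] = 0.3400
  C_22 = (1.00)(0.75) − (-0.20)(-0.05) = 0.7400
  C_23 = −[(1.00)(-0.20) − (-0.40)(-0.05)] = 0.2200
  C_31 = (-0.40)(-0.15) − (-0.20)(1.00) = 0.2600
  C_32 = −[(1.00)(-0.15) − (-0.20)(-0.15)] = 0.1800
  C_33 = (1.00)(1.00) − (-0.40)(-0.15) = 0.9400
det(I−A) = Σ_j (I−A)_1j·C_1j = (1.00)(0.7200) + (-0.40)(0.1200) + (-0.20)(0.0800) = 0.6560
adj(I−A) = Cᵀ =
  [ 0.7200   0.3400   0.2600]
  [ 0.1200   0.7400   0.1800]
  [ 0.0800   0.2200   0.9400]
(I − A)⁻¹ = adj(I−A) / det(I−A) ≈
  [   1.0976     0.5183     0.3963]
  [   0.1829     1.1280     0.2744]
  [   0.1220     0.3354     1.4329]
x = (I − A)⁻¹ d = adj(I−A)·d / det(I−A), with det(I−A) = 0.6560:
  x_1 = (0.7200·175 + 0.3400·1175 + 0.2600·600) / 0.6560 = 681.50 / 0.6560 ≈ 1038.9
  x_2 = (0.1200·175 + 0.7400·1175 + 0.1800·600) / 0.6560 = 998.50 / 0.6560 ≈ 1522.1
  x_3 = (0.0800·175 + 0.2200·1175 + 0.9400·600) / 0.6560 = 836.50 / 0.6560 ≈ 1275.2

x_1 = 1038.9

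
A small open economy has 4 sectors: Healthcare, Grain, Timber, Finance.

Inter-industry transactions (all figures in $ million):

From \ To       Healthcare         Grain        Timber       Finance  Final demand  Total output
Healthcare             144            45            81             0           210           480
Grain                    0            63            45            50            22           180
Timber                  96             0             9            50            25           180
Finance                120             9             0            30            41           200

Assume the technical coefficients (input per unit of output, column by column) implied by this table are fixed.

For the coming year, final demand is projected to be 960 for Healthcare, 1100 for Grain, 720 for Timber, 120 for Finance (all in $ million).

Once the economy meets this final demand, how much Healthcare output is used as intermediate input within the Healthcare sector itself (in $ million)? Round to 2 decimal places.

z_HH = 1091.92

Technical coefficients a_ij = z_ij / X_j:
  a_HH = 144/480 = 0.30, a_GH = 0/480 = 0.00, a_TH = 96/480 = 0.20, a_FH = 120/480 = 0.25
  a_HG = 45/180 = 0.25, a_GG = 63/180 = 0.35, a_TG = 0/180 = 0.00, a_FG = 9/180 = 0.05
  a_HT = 81/180 = 0.45, a_GT = 45/180 = 0.25, a_TT = 9/180 = 0.05, a_FT = 0/180 = 0.00
  a_HF = 0/200 = 0.00, a_GF = 50/200 = 0.25, a_TF = 50/200 = 0.25, a_FF = 30/200 = 0.15
I − A =
  [   0.70    -0.25    -0.45     0.00]
  [   0.00     0.65    -0.25    -0.25]
  [  -0.20     0.00     0.95    -0.25]
  [  -0.25    -0.05     0.00     0.85]
Compute the cofactors C_ij = (−1)^(i+j)·(3×3 minor ij) of I−A; the adjugate is their transpose:
adj(I−A) = Cᵀ =
  [ 0.509875   0.207500   0.296125   0.148125]
  [ 0.117500   0.460625   0.176875   0.187500]
  [ 0.148625   0.066875   0.362375   0.126250]
  [ 0.156875   0.088125   0.097500   0.361250]
det(I−A) = Σ_j (I−A)_1j·C_1j = (0.70)(0.509875) + (-0.25)(0.117500) + (-0.45)(0.148625) + (0.00)(0.156875) = 0.26065625
(I − A)⁻¹ = adj(I−A) / det(I−A) ≈
  [   1.9561     0.7961     1.1361     0.5683]
  [   0.4508     1.7672     0.6786     0.7193]
  [   0.5702     0.2566     1.3902     0.4844]
  [   0.6018     0.3381     0.3741     1.3859]
First solve x = (I − A)⁻¹ d = adj(I−A)·d / det(I−A); in particular x_H = (0.509875·960 + 0.207500·1100 + 0.296125·720 + 0.148125·120) / 0.26065625 = 948.715 / 0.26065625 ≈ 3639.7171.
Intermediate flow from H to H: z_HH = a_HH · x_H = 0.30 × 948.715 / 0.26065625 = 284.6145 / 0.26065625 ≈ 1091.92.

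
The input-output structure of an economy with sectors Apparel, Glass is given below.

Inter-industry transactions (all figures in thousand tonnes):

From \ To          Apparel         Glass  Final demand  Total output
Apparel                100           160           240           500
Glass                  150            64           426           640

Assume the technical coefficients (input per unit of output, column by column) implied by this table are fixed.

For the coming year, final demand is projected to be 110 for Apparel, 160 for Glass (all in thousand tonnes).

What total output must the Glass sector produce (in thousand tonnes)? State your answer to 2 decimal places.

x_G = 249.61

Technical coefficients a_ij = z_ij / X_j:
  a_AA = 100/500 = 0.20, a_GA = 150/500 = 0.30
  a_AG = 160/640 = 0.25, a_GG = 64/640 = 0.10
I − A =
  [   0.80    -0.25]
  [  -0.30     0.90]
det(I−A) = (0.80)(0.90) − (-0.25)(-0.30) = 0.6450
adj(I−A) = [[0.90, 0.25], [0.30, 0.80]]
(I − A)⁻¹ = adj(I−A) / det(I−A) ≈
  [   1.3953     0.3876]
  [   0.4651     1.2403]
x = (I − A)⁻¹ d = adj(I−A)·d / det(I−A), with det(I−A) = 0.6450:
  x_A = (0.90·110 + 0.25·160) / 0.6450 = 139.00 / 0.6450 ≈ 215.50
  x_G = (0.30·110 + 0.80·160) / 0.6450 = 161.00 / 0.6450 ≈ 249.61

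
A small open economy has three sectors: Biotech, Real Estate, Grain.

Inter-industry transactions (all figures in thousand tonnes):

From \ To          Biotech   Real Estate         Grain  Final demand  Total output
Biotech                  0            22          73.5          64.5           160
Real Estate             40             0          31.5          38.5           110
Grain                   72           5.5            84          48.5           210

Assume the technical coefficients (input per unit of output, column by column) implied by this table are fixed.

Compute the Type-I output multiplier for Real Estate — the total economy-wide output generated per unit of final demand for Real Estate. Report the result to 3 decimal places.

Technical coefficients a_ij = z_ij / X_j:
  a_BB = 0/160 = 0.00, a_RB = 40/160 = 0.25, a_GB = 72/160 = 0.45
  a_BR = 22/110 = 0.20, a_RR = 0/110 = 0.00, a_GR = 5.5/110 = 0.05
  a_BG = 73.5/210 = 0.35, a_RG = 31.5/210 = 0.15, a_GG = 84/210 = 0.40
I − A =
  [   1.00    -0.20    -0.35]
  [  -0.25     1.00    -0.15]
  [  -0.45    -0.05     0.60]
Cofactors of I−A, C_ij = (−1)^(i+j)·(minor ij) (rows/columns in the sector order above):
  C_11 = (1.00)(0.60) − (-0.15)(-0.05) = 0.5925
  C_12 = −[(-0.25)(0.60) − (-0.15)(-0.45)] = 0.2175
  C_13 = (-0.25)(-0.05) − (1.00)(-0.45) = 0.4625
  C_21 = −[(-0.20)(0.60) − (-0.35)(-0.05)] = 0.1375
  C_22 = (1.00)(0.60) − (-0.35)(-0.45) = 0.4425
  C_23 = −[(1.00)(-0.05) − (-0.20)(-0.45)] = 0.1400
  C_31 = (-0.20)(-0.15) − (-0.35)(1.00) = 0.3800
  C_32 = −[(1.00)(-0.15) − (-0.35)(-0.25)] = 0.2375
  C_33 = (1.00)(1.00) − (-0.20)(-0.25) = 0.9500
det(I−A) = Σ_j (I−A)_1j·C_1j = (1.00)(0.5925) + (-0.20)(0.2175) + (-0.35)(0.4625) = 0.387125
adj(I−A) = Cᵀ =
  [ 0.5925   0.1375   0.3800]
  [ 0.2175   0.4425   0.2375]
  [ 0.4625   0.1400   0.9500]
(I − A)⁻¹ = adj(I−A) / det(I−A) ≈
  [   1.5305     0.3552     0.9816]
  [   0.5618     1.1430     0.6135]
  [   1.1947     0.3616     2.4540]
The output multiplier for sector j is the column-j sum of the Leontief inverse (I − A)⁻¹ = adj(I−A) / det(I−A).
Column R of adj(I−A): (0.1375, 0.4425, 0.1400); det(I−A) = 0.387125.
m_R = (0.1375 + 0.4425 + 0.1400) / 0.387125 = 0.72 / 0.387125 ≈ 1.860.

m_R = 1.860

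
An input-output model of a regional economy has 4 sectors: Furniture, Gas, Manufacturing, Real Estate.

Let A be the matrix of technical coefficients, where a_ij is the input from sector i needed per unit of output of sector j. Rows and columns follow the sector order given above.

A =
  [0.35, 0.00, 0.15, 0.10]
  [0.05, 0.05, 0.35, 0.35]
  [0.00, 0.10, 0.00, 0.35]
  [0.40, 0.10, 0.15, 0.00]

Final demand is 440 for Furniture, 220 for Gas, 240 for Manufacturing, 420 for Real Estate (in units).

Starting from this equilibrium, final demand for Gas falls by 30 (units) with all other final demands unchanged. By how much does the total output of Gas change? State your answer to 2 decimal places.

I − A =
  [   0.65     0.00    -0.15    -0.10]
  [  -0.05     0.95    -0.35    -0.35]
  [   0.00    -0.10     1.00    -0.35]
  [  -0.40    -0.10    -0.15     1.00]
Compute the cofactors C_ij = (−1)^(i+j)·(3×3 minor ij) of I−A; the adjugate is their transpose:
adj(I−A) = Cᵀ =
  [ 0.812625   0.031750   0.155000   0.146625]
  [ 0.236375   0.554875   0.276875   0.314750]
  [ 0.153750   0.083750   0.556250   0.239375]
  [ 0.371750   0.080750   0.173125   0.594000]
det(I−A) = Σ_j (I−A)_1j·C_1j = (0.65)(0.812625) + (0.00)(0.236375) + (-0.15)(0.153750) + (-0.10)(0.371750) = 0.46796875
(I − A)⁻¹ = adj(I−A) / det(I−A) ≈
  [   1.7365     0.0678     0.3312     0.3133]
  [   0.5051     1.1857     0.5917     0.6726]
  [   0.3285     0.1790     1.1886     0.5115]
  [   0.7944     0.1726     0.3699     1.2693]
Δx = (I − A)⁻¹ Δd with Δd having -30 in the Gas component and 0 elsewhere.
So Δx_G = L_GG · (-30), where L_GG = adj(I−A)_GG / det(I−A) = 0.554875 / 0.46796875.
Δx_G = 0.554875 × (-30) / 0.46796875 = -16.64625 / 0.46796875 ≈ -35.57.

Δx_G = -35.57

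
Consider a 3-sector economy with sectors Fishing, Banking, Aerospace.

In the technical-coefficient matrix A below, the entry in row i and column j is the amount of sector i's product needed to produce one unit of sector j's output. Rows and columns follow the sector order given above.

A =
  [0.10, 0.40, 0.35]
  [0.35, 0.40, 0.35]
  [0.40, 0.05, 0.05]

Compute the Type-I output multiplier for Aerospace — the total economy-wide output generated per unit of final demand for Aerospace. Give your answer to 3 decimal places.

I − A =
  [   0.90    -0.40    -0.35]
  [  -0.35     0.60    -0.35]
  [  -0.40    -0.05     0.95]
Cofactors of I−A, C_ij = (−1)^(i+j)·(minor ij) (rows/columns in the sector order above):
  C_11 = (0.60)(0.95) − (-0.35)(-0.05) = 0.5525
  C_12 = −[(-0.35)(0.95) − (-0.35)(-0.40)] = 0.4725
  C_13 = (-0.35)(-0.05) − (0.60)(-0.40) = 0.2575
  C_21 = −[(-0.40)(0.95) − (-0.35)(-0.05)] = 0.3975
  C_22 = (0.90)(0.95) − (-0.35)(-0.40) = 0.7150
  C_23 = −[(0.90)(-0.05) − (-0.40)(-0.40)] = 0.2050
  C_31 = (-0.40)(-0.35) − (-0.35)(0.60) = 0.3500
  C_32 = −[(0.90)(-0.35) − (-0.35)(-0.35)] = 0.4375
  C_33 = (0.90)(0.60) − (-0.40)(-0.35) = 0.4000
det(I−A) = Σ_j (I−A)_1j·C_1j = (0.90)(0.5525) + (-0.40)(0.4725) + (-0.35)(0.2575) = 0.218125
adj(I−A) = Cᵀ =
  [ 0.5525   0.3975   0.3500]
  [ 0.4725   0.7150   0.4375]
  [ 0.2575   0.2050   0.4000]
(I − A)⁻¹ = adj(I−A) / det(I−A) ≈
  [   2.5330     1.8223     1.6046]
  [   2.1662     3.2779     2.0057]
  [   1.1805     0.9398     1.8338]
The output multiplier for sector j is the column-j sum of the Leontief inverse (I − A)⁻¹ = adj(I−A) / det(I−A).
Column 3 of adj(I−A): (0.3500, 0.4375, 0.4000); det(I−A) = 0.218125.
m_3 = (0.3500 + 0.4375 + 0.4000) / 0.218125 = 1.1875 / 0.218125 ≈ 5.444.

m_3 = 5.444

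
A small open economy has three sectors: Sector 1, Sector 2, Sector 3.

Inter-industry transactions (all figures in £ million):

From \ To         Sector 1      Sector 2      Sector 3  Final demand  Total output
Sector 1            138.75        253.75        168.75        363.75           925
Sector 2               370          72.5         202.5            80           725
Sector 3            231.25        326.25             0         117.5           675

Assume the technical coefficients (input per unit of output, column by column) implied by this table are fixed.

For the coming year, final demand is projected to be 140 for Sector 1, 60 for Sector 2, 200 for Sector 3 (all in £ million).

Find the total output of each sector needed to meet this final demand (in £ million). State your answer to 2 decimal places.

Technical coefficients a_ij = z_ij / X_j:
  a_11 = 138.75/925 = 0.15, a_21 = 370/925 = 0.40, a_31 = 231.25/925 = 0.25
  a_12 = 253.75/725 = 0.35, a_22 = 72.5/725 = 0.10, a_32 = 326.25/725 = 0.45
  a_13 = 168.75/675 = 0.25, a_23 = 202.5/675 = 0.30, a_33 = 0/675 = 0.00
I − A =
  [   0.85    -0.35    -0.25]
  [  -0.40     0.90    -0.30]
  [  -0.25    -0.45     1.00]
Cofactors of I−A, C_ij = (−1)^(i+j)·(minor ij) (rows/columns in the sector order above):
  C_11 = (0.90)(1.00) − (-0.30)(-0.45) = 0.7650
  C_12 = −[(-0.40)(1.00) − (-0.30)(-0.25)] = 0.4750
  C_13 = (-0.40)(-0.45) − (0.90)(-0.25) = 0.4050
  C_21 = −[(-0.35)(1.00) − (-0.25)(-0.45)] = 0.4625
  C_22 = (0.85)(1.00) − (-0.25)(-0.25) = 0.7875
  C_23 = −[(0.85)(-0.45) − (-0.35)(-0.25)] = 0.4700
  C_31 = (-0.35)(-0.30) − (-0.25)(0.90) = 0.3300
  C_32 = −[(0.85)(-0.30) − (-0.25)(-0.40)] = 0.3550
  C_33 = (0.85)(0.90) − (-0.35)(-0.40) = 0.6250
det(I−A) = Σ_j (I−A)_1j·C_1j = (0.85)(0.7650) + (-0.35)(0.4750) + (-0.25)(0.4050) = 0.38275
adj(I−A) = Cᵀ =
  [ 0.7650   0.4625   0.3300]
  [ 0.4750   0.7875   0.3550]
  [ 0.4050   0.4700   0.6250]
(I − A)⁻¹ = adj(I−A) / det(I−A) ≈
  [   1.9987     1.2084     0.8622]
  [   1.2410     2.0575     0.9275]
  [   1.0581     1.2280     1.6329]
x = (I − A)⁻¹ d = adj(I−A)·d / det(I−A), with det(I−A) = 0.38275:
  x_1 = (0.7650·140 + 0.4625·60 + 0.3300·200) / 0.38275 = 200.85 / 0.38275 ≈ 524.76
  x_2 = (0.4750·140 + 0.7875·60 + 0.3550·200) / 0.38275 = 184.75 / 0.38275 ≈ 482.69
  x_3 = (0.4050·140 + 0.4700·60 + 0.6250·200) / 0.38275 = 209.90 / 0.38275 ≈ 548.40

x_1 = 524.76, x_2 = 482.69, x_3 = 548.40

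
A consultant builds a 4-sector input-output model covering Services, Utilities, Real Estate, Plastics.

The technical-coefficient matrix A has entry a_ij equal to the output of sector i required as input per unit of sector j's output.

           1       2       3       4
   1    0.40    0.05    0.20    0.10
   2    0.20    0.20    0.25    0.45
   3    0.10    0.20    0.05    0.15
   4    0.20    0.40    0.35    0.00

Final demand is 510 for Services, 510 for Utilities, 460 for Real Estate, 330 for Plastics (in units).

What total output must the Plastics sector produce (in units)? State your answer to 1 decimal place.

x_4 = 2732.4

I − A =
  [   0.60    -0.05    -0.20    -0.10]
  [  -0.20     0.80    -0.25    -0.45]
  [  -0.10    -0.20     0.95    -0.15]
  [  -0.20    -0.40    -0.35     1.00]
Compute the cofactors C_ij = (−1)^(i+j)·(3×3 minor ij) of I−A; the adjugate is their transpose:
adj(I−A) = Cᵀ =
  [ 0.450500   0.141875   0.182375   0.136250]
  [ 0.313250   0.490000   0.304500   0.297500]
  [ 0.156000   0.162500   0.333500   0.138750]
  [ 0.270000   0.281250   0.275000   0.391250]
det(I−A) = Σ_j (I−A)_1j·C_1j = (0.60)(0.450500) + (-0.05)(0.313250) + (-0.20)(0.156000) + (-0.10)(0.270000) = 0.1964375
(I − A)⁻¹ = adj(I−A) / det(I−A) ≈
  [   2.2934     0.7222     0.9284     0.6936]
  [   1.5947     2.4944     1.5501     1.5145]
  [   0.7941     0.8272     1.6977     0.7063]
  [   1.3745     1.4318     1.3999     1.9917]
x = (I − A)⁻¹ d = adj(I−A)·d / det(I−A), with det(I−A) = 0.1964375:
  x_1 = (0.450500·510 + 0.141875·510 + 0.182375·460 + 0.136250·330) / 0.1964375 = 430.96625 / 0.1964375 ≈ 2193.9
  x_2 = (0.313250·510 + 0.490000·510 + 0.304500·460 + 0.297500·330) / 0.1964375 = 647.9025 / 0.1964375 ≈ 3298.3
  x_3 = (0.156000·510 + 0.162500·510 + 0.333500·460 + 0.138750·330) / 0.1964375 = 361.6325 / 0.1964375 ≈ 1841.0
  x_4 = (0.270000·510 + 0.281250·510 + 0.275000·460 + 0.391250·330) / 0.1964375 = 536.75 / 0.1964375 ≈ 2732.4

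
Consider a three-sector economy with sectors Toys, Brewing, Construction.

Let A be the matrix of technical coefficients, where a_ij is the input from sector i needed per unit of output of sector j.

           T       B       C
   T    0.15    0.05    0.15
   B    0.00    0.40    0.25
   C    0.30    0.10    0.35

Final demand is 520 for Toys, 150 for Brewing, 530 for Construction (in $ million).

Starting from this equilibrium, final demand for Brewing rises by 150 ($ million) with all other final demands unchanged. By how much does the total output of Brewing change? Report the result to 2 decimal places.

I − A =
  [   0.85    -0.05    -0.15]
  [   0.00     0.60    -0.25]
  [  -0.30    -0.10     0.65]
Cofactors of I−A, C_ij = (−1)^(i+j)·(minor ij) (rows/columns in the sector order above):
  C_11 = (0.60)(0.65) − (-0.25)(-0.10) = 0.3650
  C_12 = −[(0.00)(0.65) − (-0.25)(-0.30)] = 0.0750
  C_13 = (0.00)(-0.10) − (0.60)(-0.30) = 0.1800
  C_21 = −[(-0.05)(0.65) − (-0.15)(-0.10)] = 0.0475
  C_22 = (0.85)(0.65) − (-0.15)(-0.30) = 0.5075
  C_23 = −[(0.85)(-0.10) − (-0.05)(-0.30)] = 0.1000
  C_31 = (-0.05)(-0.25) − (-0.15)(0.60) = 0.1025
  C_32 = −[(0.85)(-0.25) − (-0.15)(0.00)] = 0.2125
  C_33 = (0.85)(0.60) − (-0.05)(0.00) = 0.5100
det(I−A) = Σ_j (I−A)_1j·C_1j = (0.85)(0.3650) + (-0.05)(0.0750) + (-0.15)(0.1800) = 0.2795
adj(I−A) = Cᵀ =
  [ 0.3650   0.0475   0.1025]
  [ 0.0750   0.5075   0.2125]
  [ 0.1800   0.1000   0.5100]
(I − A)⁻¹ = adj(I−A) / det(I−A) ≈
  [   1.3059     0.1699     0.3667]
  [   0.2683     1.8157     0.7603]
  [   0.6440     0.3578     1.8247]
Δx = (I − A)⁻¹ Δd with Δd having +150 in the Brewing component and 0 elsewhere.
So Δx_B = L_BB · (+150), where L_BB = adj(I−A)_BB / det(I−A) = 0.5075 / 0.2795.
Δx_B = 0.5075 × (+150) / 0.2795 = 76.125 / 0.2795 ≈ 272.36.

Δx_B = 272.36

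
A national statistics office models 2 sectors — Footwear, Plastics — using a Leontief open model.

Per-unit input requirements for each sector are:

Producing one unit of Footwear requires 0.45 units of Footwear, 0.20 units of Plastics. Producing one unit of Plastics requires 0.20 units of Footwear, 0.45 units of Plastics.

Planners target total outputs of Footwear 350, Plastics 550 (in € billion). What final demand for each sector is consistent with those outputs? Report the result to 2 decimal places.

d_F = 82.50, d_P = 232.50

I − A =
  [   0.55    -0.20]
  [  -0.20     0.55]
d = (I − A) x:
  d_F = (+0.55)·350 + (-0.20)·550 = 82.50
  d_P = (-0.20)·350 + (+0.55)·550 = 232.50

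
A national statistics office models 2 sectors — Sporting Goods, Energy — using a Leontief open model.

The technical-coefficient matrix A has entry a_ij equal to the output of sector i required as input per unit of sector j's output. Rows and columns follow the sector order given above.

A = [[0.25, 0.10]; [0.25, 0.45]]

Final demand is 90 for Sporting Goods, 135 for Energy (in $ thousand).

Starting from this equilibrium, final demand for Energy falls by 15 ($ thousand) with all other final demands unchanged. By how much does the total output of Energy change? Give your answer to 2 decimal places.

I − A =
  [   0.75    -0.10]
  [  -0.25     0.55]
det(I−A) = (0.75)(0.55) − (-0.10)(-0.25) = 0.3875
adj(I−A) = [[0.55, 0.10], [0.25, 0.75]]
(I − A)⁻¹ = adj(I−A) / det(I−A) ≈
  [   1.4194     0.2581]
  [   0.6452     1.9355]
Δx = (I − A)⁻¹ Δd with Δd having -15 in the Energy component and 0 elsewhere.
So Δx_E = L_EE · (-15), where L_EE = adj(I−A)_EE / det(I−A) = 0.75 / 0.3875.
Δx_E = 0.75 × (-15) / 0.3875 = -11.25 / 0.3875 ≈ -29.03.

Δx_E = -29.03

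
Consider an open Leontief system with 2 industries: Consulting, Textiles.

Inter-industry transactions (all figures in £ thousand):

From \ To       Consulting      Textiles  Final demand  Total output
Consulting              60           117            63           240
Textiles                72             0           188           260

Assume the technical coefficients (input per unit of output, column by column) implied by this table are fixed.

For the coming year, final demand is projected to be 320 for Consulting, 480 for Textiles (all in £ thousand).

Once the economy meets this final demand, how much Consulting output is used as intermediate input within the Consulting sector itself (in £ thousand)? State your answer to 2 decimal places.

Technical coefficients a_ij = z_ij / X_j:
  a_CC = 60/240 = 0.25, a_TC = 72/240 = 0.30
  a_CT = 117/260 = 0.45, a_TT = 0/260 = 0.00
I − A =
  [   0.75    -0.45]
  [  -0.30     1.00]
det(I−A) = (0.75)(1.00) − (-0.45)(-0.30) = 0.6150
adj(I−A) = [[1.00, 0.45], [0.30, 0.75]]
(I − A)⁻¹ = adj(I−A) / det(I−A) ≈
  [   1.6260     0.7317]
  [   0.4878     1.2195]
First solve x = (I − A)⁻¹ d = adj(I−A)·d / det(I−A); in particular x_C = (1.00·320 + 0.45·480) / 0.6150 = 536.00 / 0.6150 ≈ 871.5447.
Intermediate flow from C to C: z_CC = a_CC · x_C = 0.25 × 536.00 / 0.6150 = 134.00 / 0.6150 ≈ 217.89.

z_CC = 217.89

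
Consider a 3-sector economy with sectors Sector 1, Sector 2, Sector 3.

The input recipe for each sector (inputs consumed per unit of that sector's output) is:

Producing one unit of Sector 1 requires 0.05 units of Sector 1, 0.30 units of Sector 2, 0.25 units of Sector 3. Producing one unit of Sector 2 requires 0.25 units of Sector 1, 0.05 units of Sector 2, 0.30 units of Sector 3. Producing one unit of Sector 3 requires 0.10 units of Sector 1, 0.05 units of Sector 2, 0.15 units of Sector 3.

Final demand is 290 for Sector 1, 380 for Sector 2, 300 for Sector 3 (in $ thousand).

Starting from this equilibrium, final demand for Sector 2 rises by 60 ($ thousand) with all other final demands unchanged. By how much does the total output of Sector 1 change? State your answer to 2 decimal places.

Δx_1 = 22.27

I − A =
  [   0.95    -0.25    -0.10]
  [  -0.30     0.95    -0.05]
  [  -0.25    -0.30     0.85]
Cofactors of I−A, C_ij = (−1)^(i+j)·(minor ij) (rows/columns in the sector order above):
  C_11 = (0.95)(0.85) − (-0.05)(-0.30) = 0.7925
  C_12 = −[(-0.30)(0.85) − (-0.05)(-0.25)] = 0.2675
  C_13 = (-0.30)(-0.30) − (0.95)(-0.25) = 0.3275
  C_21 = −[(-0.25)(0.85) − (-0.10)(-0.30)] = 0.2425
  C_22 = (0.95)(0.85) − (-0.10)(-0.25) = 0.7825
  C_23 = −[(0.95)(-0.30) − (-0.25)(-0.25)] = 0.3475
  C_31 = (-0.25)(-0.05) − (-0.10)(0.95) = 0.1075
  C_32 = −[(0.95)(-0.05) − (-0.10)(-0.30)] = 0.0775
  C_33 = (0.95)(0.95) − (-0.25)(-0.30) = 0.8275
det(I−A) = Σ_j (I−A)_1j·C_1j = (0.95)(0.7925) + (-0.25)(0.2675) + (-0.10)(0.3275) = 0.65325
adj(I−A) = Cᵀ =
  [ 0.7925   0.2425   0.1075]
  [ 0.2675   0.7825   0.0775]
  [ 0.3275   0.3475   0.8275]
(I − A)⁻¹ = adj(I−A) / det(I−A) ≈
  [   1.2132     0.3712     0.1646]
  [   0.4095     1.1979     0.1186]
  [   0.5013     0.5320     1.2667]
Δx = (I − A)⁻¹ Δd with Δd having +60 in the Sector 2 component and 0 elsewhere.
So Δx_1 = L_12 · (+60), where L_12 = adj(I−A)_12 / det(I−A) = 0.2425 / 0.65325.
Δx_1 = 0.2425 × (+60) / 0.65325 = 14.55 / 0.65325 ≈ 22.27.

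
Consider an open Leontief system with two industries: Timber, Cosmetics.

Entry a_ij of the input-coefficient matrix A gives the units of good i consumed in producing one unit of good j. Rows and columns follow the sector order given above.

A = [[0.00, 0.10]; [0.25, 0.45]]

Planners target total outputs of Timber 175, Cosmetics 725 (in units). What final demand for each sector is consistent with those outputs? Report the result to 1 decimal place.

d_1 = 102.5, d_2 = 355.0

I − A =
  [   1.00    -0.10]
  [  -0.25     0.55]
d = (I − A) x:
  d_1 = (+1.00)·175 + (-0.10)·725 = 102.5
  d_2 = (-0.25)·175 + (+0.55)·725 = 355.0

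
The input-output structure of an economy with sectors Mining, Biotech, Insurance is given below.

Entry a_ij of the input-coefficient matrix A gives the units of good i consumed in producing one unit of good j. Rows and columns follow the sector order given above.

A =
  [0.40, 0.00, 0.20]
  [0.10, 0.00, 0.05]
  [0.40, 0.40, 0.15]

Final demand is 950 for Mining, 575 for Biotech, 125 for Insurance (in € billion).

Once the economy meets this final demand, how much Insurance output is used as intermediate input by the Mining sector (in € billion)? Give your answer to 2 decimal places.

I − A =
  [   0.60     0.00    -0.20]
  [  -0.10     1.00    -0.05]
  [  -0.40    -0.40     0.85]
Cofactors of I−A, C_ij = (−1)^(i+j)·(minor ij) (rows/columns in the sector order above):
  C_11 = (1.00)(0.85) − (-0.05)(-0.40) = 0.8300
  C_12 = −[(-0.10)(0.85) − (-0.05)(-0.40)] = 0.1050
  C_13 = (-0.10)(-0.40) − (1.00)(-0.40) = 0.4400
  C_21 = −[(0.00)(0.85) − (-0.20)(-0.40)] = 0.0800
  C_22 = (0.60)(0.85) − (-0.20)(-0.40) = 0.4300
  C_23 = −[(0.60)(-0.40) − (0.00)(-0.40)] = 0.2400
  C_31 = (0.00)(-0.05) − (-0.20)(1.00) = 0.2000
  C_32 = −[(0.60)(-0.05) − (-0.20)(-0.10)] = 0.0500
  C_33 = (0.60)(1.00) − (0.00)(-0.10) = 0.6000
det(I−A) = Σ_j (I−A)_1j·C_1j = (0.60)(0.8300) + (0.00)(0.1050) + (-0.20)(0.4400) = 0.4100
adj(I−A) = Cᵀ =
  [ 0.8300   0.0800   0.2000]
  [ 0.1050   0.4300   0.0500]
  [ 0.4400   0.2400   0.6000]
(I − A)⁻¹ = adj(I−A) / det(I−A) ≈
  [   2.0244     0.1951     0.4878]
  [   0.2561     1.0488     0.1220]
  [   1.0732     0.5854     1.4634]
First solve x = (I − A)⁻¹ d = adj(I−A)·d / det(I−A); in particular x_M = (0.8300·950 + 0.0800·575 + 0.2000·125) / 0.4100 = 859.50 / 0.4100 ≈ 2096.3415.
Intermediate flow from I to M: z_IM = a_IM · x_M = 0.40 × 859.50 / 0.4100 = 343.80 / 0.4100 ≈ 838.54.

z_IM = 838.54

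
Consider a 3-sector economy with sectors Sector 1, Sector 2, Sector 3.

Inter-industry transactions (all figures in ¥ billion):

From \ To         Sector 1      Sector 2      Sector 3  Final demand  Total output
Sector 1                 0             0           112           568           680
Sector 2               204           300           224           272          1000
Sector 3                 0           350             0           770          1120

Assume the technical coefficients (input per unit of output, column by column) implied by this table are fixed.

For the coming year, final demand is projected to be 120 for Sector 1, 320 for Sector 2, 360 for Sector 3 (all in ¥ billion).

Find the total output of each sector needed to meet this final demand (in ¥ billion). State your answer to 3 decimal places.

x_1 = 180.791, x_2 = 708.313, x_3 = 607.910

Technical coefficients a_ij = z_ij / X_j:
  a_11 = 0/680 = 0.00, a_21 = 204/680 = 0.30, a_31 = 0/680 = 0.00
  a_12 = 0/1000 = 0.00, a_22 = 300/1000 = 0.30, a_32 = 350/1000 = 0.35
  a_13 = 112/1120 = 0.10, a_23 = 224/1120 = 0.20, a_33 = 0/1120 = 0.00
I − A =
  [   1.00     0.00    -0.10]
  [  -0.30     0.70    -0.20]
  [   0.00    -0.35     1.00]
Cofactors of I−A, C_ij = (−1)^(i+j)·(minor ij) (rows/columns in the sector order above):
  C_11 = (0.70)(1.00) − (-0.20)(-0.35) = 0.6300
  C_12 = −[(-0.30)(1.00) − (-0.20)(0.00)] = 0.3000
  C_13 = (-0.30)(-0.35) − (0.70)(0.00) = 0.1050
  C_21 = −[(0.00)(1.00) − (-0.10)(-0.35)] = 0.0350
  C_22 = (1.00)(1.00) − (-0.10)(0.00) = 1.0000
  C_23 = −[(1.00)(-0.35) − (0.00)(0.00)] = 0.3500
  C_31 = (0.00)(-0.20) − (-0.10)(0.70) = 0.0700
  C_32 = −[(1.00)(-0.20) − (-0.10)(-0.30)] = 0.2300
  C_33 = (1.00)(0.70) − (0.00)(-0.30) = 0.7000
det(I−A) = Σ_j (I−A)_1j·C_1j = (1.00)(0.6300) + (0.00)(0.3000) + (-0.10)(0.1050) = 0.6195
adj(I−A) = Cᵀ =
  [ 0.6300   0.0350   0.0700]
  [ 0.3000   1.0000   0.2300]
  [ 0.1050   0.3500   0.7000]
(I − A)⁻¹ = adj(I−A) / det(I−A) ≈
  [   1.0169     0.0565     0.1130]
  [   0.4843     1.6142     0.3713]
  [   0.1695     0.5650     1.1299]
x = (I − A)⁻¹ d = adj(I−A)·d / det(I−A), with det(I−A) = 0.6195:
  x_1 = (0.6300·120 + 0.0350·320 + 0.0700·360) / 0.6195 = 112.00 / 0.6195 ≈ 180.791
  x_2 = (0.3000·120 + 1.0000·320 + 0.2300·360) / 0.6195 = 438.80 / 0.6195 ≈ 708.313
  x_3 = (0.1050·120 + 0.3500·320 + 0.7000·360) / 0.6195 = 376.60 / 0.6195 ≈ 607.910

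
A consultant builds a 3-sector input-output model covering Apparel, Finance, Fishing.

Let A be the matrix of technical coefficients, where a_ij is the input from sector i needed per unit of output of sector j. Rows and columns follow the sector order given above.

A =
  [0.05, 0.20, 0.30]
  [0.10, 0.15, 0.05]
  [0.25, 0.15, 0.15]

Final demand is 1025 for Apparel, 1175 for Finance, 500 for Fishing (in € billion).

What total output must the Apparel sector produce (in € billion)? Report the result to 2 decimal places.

I − A =
  [   0.95    -0.20    -0.30]
  [  -0.10     0.85    -0.05]
  [  -0.25    -0.15     0.85]
Cofactors of I−A, C_ij = (−1)^(i+j)·(minor ij) (rows/columns in the sector order above):
  C_11 = (0.85)(0.85) − (-0.05)(-0.15) = 0.7150
  C_12 = −[(-0.10)(0.85) − (-0.05)(-0.25)] = 0.0975
  C_13 = (-0.10)(-0.15) − (0.85)(-0.25) = 0.2275
  C_21 = −[(-0.20)(0.85) − (-0.30)(-0.15)] = 0.2150
  C_22 = (0.95)(0.85) − (-0.30)(-0.25) = 0.7325
  C_23 = −[(0.95)(-0.15) − (-0.20)(-0.25)] = 0.1925
  C_31 = (-0.20)(-0.05) − (-0.30)(0.85) = 0.2650
  C_32 = −[(0.95)(-0.05) − (-0.30)(-0.10)] = 0.0775
  C_33 = (0.95)(0.85) − (-0.20)(-0.10) = 0.7875
det(I−A) = Σ_j (I−A)_1j·C_1j = (0.95)(0.7150) + (-0.20)(0.0975) + (-0.30)(0.2275) = 0.5915
adj(I−A) = Cᵀ =
  [ 0.7150   0.2150   0.2650]
  [ 0.0975   0.7325   0.0775]
  [ 0.2275   0.1925   0.7875]
(I − A)⁻¹ = adj(I−A) / det(I−A) ≈
  [   1.2088     0.3635     0.4480]
  [   0.1648     1.2384     0.1310]
  [   0.3846     0.3254     1.3314]
x = (I − A)⁻¹ d = adj(I−A)·d / det(I−A), with det(I−A) = 0.5915:
  x_1 = (0.7150·1025 + 0.2150·1175 + 0.2650·500) / 0.5915 = 1118.00 / 0.5915 ≈ 1890.11
  x_2 = (0.0975·1025 + 0.7325·1175 + 0.0775·500) / 0.5915 = 999.375 / 0.5915 ≈ 1689.56
  x_3 = (0.2275·1025 + 0.1925·1175 + 0.7875·500) / 0.5915 = 853.125 / 0.5915 ≈ 1442.31

x_1 = 1890.11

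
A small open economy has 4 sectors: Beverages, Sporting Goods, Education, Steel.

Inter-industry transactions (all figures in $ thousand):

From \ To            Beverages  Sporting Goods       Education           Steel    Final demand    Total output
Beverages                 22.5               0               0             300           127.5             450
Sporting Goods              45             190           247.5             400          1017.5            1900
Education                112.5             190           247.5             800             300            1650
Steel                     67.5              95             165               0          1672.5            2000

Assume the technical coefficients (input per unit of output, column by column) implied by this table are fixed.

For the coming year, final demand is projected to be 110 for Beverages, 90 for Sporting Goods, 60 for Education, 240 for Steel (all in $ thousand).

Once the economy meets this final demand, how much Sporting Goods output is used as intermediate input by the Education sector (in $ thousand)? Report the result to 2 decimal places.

Technical coefficients a_ij = z_ij / X_j:
  a_11 = 22.5/450 = 0.05, a_21 = 45/450 = 0.10, a_31 = 112.5/450 = 0.25, a_41 = 67.5/450 = 0.15
  a_12 = 0/1900 = 0.00, a_22 = 190/1900 = 0.10, a_32 = 190/1900 = 0.10, a_42 = 95/1900 = 0.05
  a_13 = 0/1650 = 0.00, a_23 = 247.5/1650 = 0.15, a_33 = 247.5/1650 = 0.15, a_43 = 165/1650 = 0.10
  a_14 = 300/2000 = 0.15, a_24 = 400/2000 = 0.20, a_34 = 800/2000 = 0.40, a_44 = 0/2000 = 0.00
I − A =
  [   0.95     0.00     0.00    -0.15]
  [  -0.10     0.90    -0.15    -0.20]
  [  -0.25    -0.10     0.85    -0.40]
  [  -0.15    -0.05    -0.10     1.00]
Compute the cofactors C_ij = (−1)^(i+j)·(3×3 minor ij) of I−A; the adjugate is their transpose:
adj(I−A) = Cᵀ =
  [ 0.700500   0.007875   0.014625   0.112500]
  [ 0.158000   0.746625   0.159625   0.236875]
  [ 0.291500   0.113625   0.824500   0.396250]
  [ 0.142125   0.049875   0.092625   0.712500]
det(I−A) = Σ_j (I−A)_1j·C_1j = (0.95)(0.700500) + (0.00)(0.158000) + (0.00)(0.291500) + (-0.15)(0.142125) = 0.64415625
(I − A)⁻¹ = adj(I−A) / det(I−A) ≈
  [   1.0875     0.0122     0.0227     0.1746]
  [   0.2453     1.1591     0.2478     0.3677]
  [   0.4525     0.1764     1.2800     0.6151]
  [   0.2206     0.0774     0.1438     1.1061]
First solve x = (I − A)⁻¹ d = adj(I−A)·d / det(I−A); in particular x_3 = (0.291500·110 + 0.113625·90 + 0.824500·60 + 0.396250·240) / 0.64415625 = 186.86125 / 0.64415625 ≈ 290.0868.
Intermediate flow from 2 to 3: z_23 = a_23 · x_3 = 0.15 × 186.86125 / 0.64415625 = 28.0291875 / 0.64415625 ≈ 43.51.

z_23 = 43.51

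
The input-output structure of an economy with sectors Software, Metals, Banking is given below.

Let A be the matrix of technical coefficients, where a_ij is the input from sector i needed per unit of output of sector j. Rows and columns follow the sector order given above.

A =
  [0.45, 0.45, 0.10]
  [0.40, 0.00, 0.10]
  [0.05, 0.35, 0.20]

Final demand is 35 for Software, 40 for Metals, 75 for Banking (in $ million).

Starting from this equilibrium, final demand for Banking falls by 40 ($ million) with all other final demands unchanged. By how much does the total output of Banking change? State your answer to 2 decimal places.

Δx_3 = -57.93

I − A =
  [   0.55    -0.45    -0.10]
  [  -0.40     1.00    -0.10]
  [  -0.05    -0.35     0.80]
Cofactors of I−A, C_ij = (−1)^(i+j)·(minor ij) (rows/columns in the sector order above):
  C_11 = (1.00)(0.80) − (-0.10)(-0.35) = 0.7650
  C_12 = −[(-0.40)(0.80) − (-0.10)(-0.05)] = 0.3250
  C_13 = (-0.40)(-0.35) − (1.00)(-0.05) = 0.1900
  C_21 = −[(-0.45)(0.80) − (-0.10)(-0.35)] = 0.3950
  C_22 = (0.55)(0.80) − (-0.10)(-0.05) = 0.4350
  C_23 = −[(0.55)(-0.35) − (-0.45)(-0.05)] = 0.2150
  C_31 = (-0.45)(-0.10) − (-0.10)(1.00) = 0.1450
  C_32 = −[(0.55)(-0.10) − (-0.10)(-0.40)] = 0.0950
  C_33 = (0.55)(1.00) − (-0.45)(-0.40) = 0.3700
det(I−A) = Σ_j (I−A)_1j·C_1j = (0.55)(0.7650) + (-0.45)(0.3250) + (-0.10)(0.1900) = 0.2555
adj(I−A) = Cᵀ =
  [ 0.7650   0.3950   0.1450]
  [ 0.3250   0.4350   0.0950]
  [ 0.1900   0.2150   0.3700]
(I − A)⁻¹ = adj(I−A) / det(I−A) ≈
  [   2.9941     1.5460     0.5675]
  [   1.2720     1.7025     0.3718]
  [   0.7436     0.8415     1.4481]
Δx = (I − A)⁻¹ Δd with Δd having -40 in the Banking component and 0 elsewhere.
So Δx_3 = L_33 · (-40), where L_33 = adj(I−A)_33 / det(I−A) = 0.3700 / 0.2555.
Δx_3 = 0.3700 × (-40) / 0.2555 = -14.80 / 0.2555 ≈ -57.93.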